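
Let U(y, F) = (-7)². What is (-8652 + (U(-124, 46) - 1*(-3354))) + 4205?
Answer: -1044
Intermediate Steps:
U(y, F) = 49
(-8652 + (U(-124, 46) - 1*(-3354))) + 4205 = (-8652 + (49 - 1*(-3354))) + 4205 = (-8652 + (49 + 3354)) + 4205 = (-8652 + 3403) + 4205 = -5249 + 4205 = -1044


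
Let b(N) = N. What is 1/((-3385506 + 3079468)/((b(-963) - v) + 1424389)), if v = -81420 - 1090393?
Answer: -2595239/306038 ≈ -8.4801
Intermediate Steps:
v = -1171813
1/((-3385506 + 3079468)/((b(-963) - v) + 1424389)) = 1/((-3385506 + 3079468)/((-963 - 1*(-1171813)) + 1424389)) = 1/(-306038/((-963 + 1171813) + 1424389)) = 1/(-306038/(1170850 + 1424389)) = 1/(-306038/2595239) = -2595239/306038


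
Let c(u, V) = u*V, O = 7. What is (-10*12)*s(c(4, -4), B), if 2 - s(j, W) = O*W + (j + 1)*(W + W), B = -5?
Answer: 13560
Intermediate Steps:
c(u, V) = V*u
s(j, W) = 2 - 7*W - 2*W*(1 + j) (s(j, W) = 2 - (7*W + (j + 1)*(W + W)) = 2 - (7*W + (1 + j)*(2*W)) = 2 - (7*W + 2*W*(1 + j)) = 2 + (-7*W - 2*W*(1 + j)) = 2 - 7*W - 2*W*(1 + j))
(-10*12)*s(c(4, -4), B) = (-10*12)*(2 - 9*(-5) - 2*(-5)*(-4*4)) = -120*(2 + 45 - 2*(-5)*(-16)) = -120*(2 + 45 - 160) = -120*(-113) = 13560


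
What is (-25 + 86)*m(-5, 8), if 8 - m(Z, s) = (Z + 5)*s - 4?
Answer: 732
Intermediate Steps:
m(Z, s) = 12 - s*(5 + Z) (m(Z, s) = 8 - ((Z + 5)*s - 4) = 8 - ((5 + Z)*s - 4) = 8 - (s*(5 + Z) - 4) = 8 - (-4 + s*(5 + Z)) = 8 + (4 - s*(5 + Z)) = 12 - s*(5 + Z))
(-25 + 86)*m(-5, 8) = (-25 + 86)*(12 - 5*8 - 1*(-5)*8) = 61*(12 - 40 + 40) = 61*12 = 732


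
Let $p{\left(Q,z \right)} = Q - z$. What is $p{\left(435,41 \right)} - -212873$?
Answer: $213267$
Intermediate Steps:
$p{\left(435,41 \right)} - -212873 = \left(435 - 41\right) - -212873 = \left(435 - 41\right) + 212873 = 394 + 212873 = 213267$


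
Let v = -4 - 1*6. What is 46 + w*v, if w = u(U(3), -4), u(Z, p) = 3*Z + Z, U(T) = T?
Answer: -74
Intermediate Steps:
u(Z, p) = 4*Z
w = 12 (w = 4*3 = 12)
v = -10 (v = -4 - 6 = -10)
46 + w*v = 46 + 12*(-10) = 46 - 120 = -74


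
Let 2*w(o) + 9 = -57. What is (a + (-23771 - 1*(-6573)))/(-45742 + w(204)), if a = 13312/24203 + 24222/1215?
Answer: 168377687188/448696391625 ≈ 0.37526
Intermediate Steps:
w(o) = -33 (w(o) = -9/2 + (½)*(-57) = -9/2 - 57/2 = -33)
a = 200806382/9802215 (a = 13312*(1/24203) + 24222*(1/1215) = 13312/24203 + 8074/405 = 200806382/9802215 ≈ 20.486)
(a + (-23771 - 1*(-6573)))/(-45742 + w(204)) = (200806382/9802215 + (-23771 - 1*(-6573)))/(-45742 - 33) = (200806382/9802215 + (-23771 + 6573))/(-45775) = (200806382/9802215 - 17198)*(-1/45775) = -168377687188/9802215*(-1/45775) = 168377687188/448696391625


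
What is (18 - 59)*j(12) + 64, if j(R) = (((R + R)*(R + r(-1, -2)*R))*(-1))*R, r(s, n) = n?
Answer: -141632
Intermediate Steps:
j(R) = 2*R³ (j(R) = (((R + R)*(R - 2*R))*(-1))*R = (((2*R)*(-R))*(-1))*R = (-2*R²*(-1))*R = (2*R²)*R = 2*R³)
(18 - 59)*j(12) + 64 = (18 - 59)*(2*12³) + 64 = -82*1728 + 64 = -41*3456 + 64 = -141696 + 64 = -141632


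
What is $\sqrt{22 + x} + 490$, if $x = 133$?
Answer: $490 + \sqrt{155} \approx 502.45$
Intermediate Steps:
$\sqrt{22 + x} + 490 = \sqrt{22 + 133} + 490 = \sqrt{155} + 490 = 490 + \sqrt{155}$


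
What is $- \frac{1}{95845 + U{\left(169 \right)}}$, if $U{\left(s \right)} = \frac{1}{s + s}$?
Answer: $- \frac{338}{32395611} \approx -1.0434 \cdot 10^{-5}$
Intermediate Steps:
$U{\left(s \right)} = \frac{1}{2 s}$
$- \frac{1}{95845 + U{\left(169 \right)}} = - \frac{1}{95845 + \frac{1}{2 \cdot 169}} = - \frac{1}{95845 + \frac{1}{2} \cdot \frac{1}{169}} = - \frac{1}{95845 + \frac{1}{338}} = - \frac{1}{\frac{32395611}{338}} = \left(-1\right) \frac{338}{32395611} = - \frac{338}{32395611}$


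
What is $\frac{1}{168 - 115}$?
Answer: $\frac{1}{53} \approx 0.018868$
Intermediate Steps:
$\frac{1}{168 - 115} = \frac{1}{53}$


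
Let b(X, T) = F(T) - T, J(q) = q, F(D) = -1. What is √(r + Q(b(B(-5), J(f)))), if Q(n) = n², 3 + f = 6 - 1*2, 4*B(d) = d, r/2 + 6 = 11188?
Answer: 4*√1398 ≈ 149.56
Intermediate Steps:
r = 22364 (r = -12 + 2*11188 = -12 + 22376 = 22364)
B(d) = d/4
f = 1 (f = -3 + (6 - 1*2) = -3 + (6 - 2) = -3 + 4 = 1)
b(X, T) = -1 - T
√(r + Q(b(B(-5), J(f)))) = √(22364 + (-1 - 1*1)²) = √(22364 + (-1 - 1)²) = √(22364 + (-2)²) = √(22364 + 4) = √22368 = 4*√1398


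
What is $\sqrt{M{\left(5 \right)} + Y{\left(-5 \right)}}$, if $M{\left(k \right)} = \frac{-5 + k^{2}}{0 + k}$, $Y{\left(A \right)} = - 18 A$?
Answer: $\sqrt{94} \approx 9.6954$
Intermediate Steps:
$M{\left(k \right)} = \frac{-5 + k^{2}}{k}$
$\sqrt{M{\left(5 \right)} + Y{\left(-5 \right)}} = \sqrt{\left(5 - \frac{5}{5}\right) - -90} = \sqrt{\left(5 - 1\right) + 90} = \sqrt{4 + 90} = \sqrt{94}$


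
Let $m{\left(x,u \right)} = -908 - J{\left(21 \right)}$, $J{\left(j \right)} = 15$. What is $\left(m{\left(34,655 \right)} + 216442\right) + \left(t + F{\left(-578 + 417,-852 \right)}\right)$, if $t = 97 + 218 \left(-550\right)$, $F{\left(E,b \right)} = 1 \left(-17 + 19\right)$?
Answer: $95718$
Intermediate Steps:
$F{\left(E,b \right)} = 2$ ($F{\left(E,b \right)} = 1 \cdot 2 = 2$)
$m{\left(x,u \right)} = -923$ ($m{\left(x,u \right)} = -908 - 15 = -923$)
$t = -119803$ ($t = 97 - 119900 = -119803$)
$\left(m{\left(34,655 \right)} + 216442\right) + \left(t + F{\left(-578 + 417,-852 \right)}\right) = \left(-923 + 216442\right) + \left(-119803 + 2\right) = 215519 - 119801 = 95718$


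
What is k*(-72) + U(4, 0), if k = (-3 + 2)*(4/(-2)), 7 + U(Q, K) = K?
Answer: -151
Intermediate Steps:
U(Q, K) = -7 + K
k = 2 (k = -4*(-1)/2 = -1*(-2) = 2)
k*(-72) + U(4, 0) = 2*(-72) + (-7 + 0) = -144 - 7 = -151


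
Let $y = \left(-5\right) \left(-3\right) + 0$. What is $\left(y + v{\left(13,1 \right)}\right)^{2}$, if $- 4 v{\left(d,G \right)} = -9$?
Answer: $\frac{4761}{16} \approx 297.56$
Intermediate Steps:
$v{\left(d,G \right)} = \frac{9}{4}$ ($v{\left(d,G \right)} = \left(- \frac{1}{4}\right) \left(-9\right) = \frac{9}{4}$)
$y = 15$ ($y = 15 + 0 = 15$)
$\left(y + v{\left(13,1 \right)}\right)^{2} = \left(15 + \frac{9}{4}\right)^{2} = \left(\frac{69}{4}\right)^{2} = \frac{4761}{16}$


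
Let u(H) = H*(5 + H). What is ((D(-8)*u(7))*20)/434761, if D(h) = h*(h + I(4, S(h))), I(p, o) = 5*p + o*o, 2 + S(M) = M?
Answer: -1505280/434761 ≈ -3.4623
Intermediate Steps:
S(M) = -2 + M
I(p, o) = o² + 5*p (I(p, o) = 5*p + o² = o² + 5*p)
D(h) = h*(20 + h + (-2 + h)²) (D(h) = h*(h + ((-2 + h)² + 5*4)) = h*(h + ((-2 + h)² + 20)) = h*(h + (20 + (-2 + h)²)) = h*(20 + h + (-2 + h)²))
((D(-8)*u(7))*20)/434761 = (((-8*(20 - 8 + (-2 - 8)²))*(7*(5 + 7)))*20)/434761 = (((-8*(20 - 8 + (-10)²))*(7*12))*20)*(1/434761) = ((-8*(20 - 8 + 100)*84)*20)*(1/434761) = ((-8*112*84)*20)*(1/434761) = (-896*84*20)*(1/434761) = -75264*20*(1/434761) = -1505280*1/434761 = -1505280/434761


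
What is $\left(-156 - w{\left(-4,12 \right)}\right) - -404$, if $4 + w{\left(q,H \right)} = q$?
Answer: $256$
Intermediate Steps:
$w{\left(q,H \right)} = -4 + q$
$\left(-156 - w{\left(-4,12 \right)}\right) - -404 = \left(-156 - \left(-4 - 4\right)\right) - -404 = \left(-156 - -8\right) + 404 = \left(-156 + 8\right) + 404 = -148 + 404 = 256$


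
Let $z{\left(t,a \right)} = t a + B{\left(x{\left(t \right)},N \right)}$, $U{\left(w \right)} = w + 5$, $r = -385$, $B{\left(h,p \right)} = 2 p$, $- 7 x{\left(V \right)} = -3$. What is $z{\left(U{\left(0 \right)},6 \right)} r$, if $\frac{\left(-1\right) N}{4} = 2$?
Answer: $-5390$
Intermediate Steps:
$N = -8$ ($N = \left(-4\right) 2 = -8$)
$x{\left(V \right)} = \frac{3}{7}$ ($x{\left(V \right)} = \left(- \frac{1}{7}\right) \left(-3\right) = \frac{3}{7}$)
$U{\left(w \right)} = 5 + w$
$z{\left(t,a \right)} = -16 + a t$ ($z{\left(t,a \right)} = t a + 2 \left(-8\right) = a t - 16 = -16 + a t$)
$z{\left(U{\left(0 \right)},6 \right)} r = \left(-16 + 6 \left(5 + 0\right)\right) \left(-385\right) = \left(-16 + 6 \cdot 5\right) \left(-385\right) = \left(-16 + 30\right) \left(-385\right) = 14 \left(-385\right) = -5390$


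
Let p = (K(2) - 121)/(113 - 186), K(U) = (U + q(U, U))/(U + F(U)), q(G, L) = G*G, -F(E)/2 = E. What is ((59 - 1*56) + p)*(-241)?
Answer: -82663/73 ≈ -1132.4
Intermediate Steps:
F(E) = -2*E
q(G, L) = G²
K(U) = -(U + U²)/U (K(U) = (U + U²)/(U - 2*U) = (U + U²)/((-U)) = (U + U²)*(-1/U) = -(U + U²)/U)
p = 124/73 (p = ((-1 - 1*2) - 121)/(113 - 186) = ((-1 - 2) - 121)/(-73) = (-3 - 121)*(-1/73) = -124*(-1/73) = 124/73 ≈ 1.6986)
((59 - 1*56) + p)*(-241) = ((59 - 1*56) + 124/73)*(-241) = ((59 - 56) + 124/73)*(-241) = (3 + 124/73)*(-241) = (343/73)*(-241) = -82663/73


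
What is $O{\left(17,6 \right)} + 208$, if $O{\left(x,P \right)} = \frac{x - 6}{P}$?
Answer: $\frac{1259}{6} \approx 209.83$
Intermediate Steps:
$O{\left(x,P \right)} = \frac{-6 + x}{P}$
$O{\left(17,6 \right)} + 208 = \frac{-6 + 17}{6} + 208 = \frac{1}{6} \cdot 11 + 208 = \frac{11}{6} + 208 = \frac{1259}{6}$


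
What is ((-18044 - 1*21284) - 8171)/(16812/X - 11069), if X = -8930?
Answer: 212083035/49431491 ≈ 4.2904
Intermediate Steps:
((-18044 - 1*21284) - 8171)/(16812/X - 11069) = ((-18044 - 1*21284) - 8171)/(16812/(-8930) - 11069) = ((-18044 - 21284) - 8171)/(16812*(-1/8930) - 11069) = (-39328 - 8171)/(-8406/4465 - 11069) = -47499/(-49431491/4465) = -47499*(-4465/49431491) = 212083035/49431491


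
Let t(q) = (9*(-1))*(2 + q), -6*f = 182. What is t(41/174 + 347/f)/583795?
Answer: 87441/616254002 ≈ 0.00014189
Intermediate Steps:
f = -91/3 (f = -⅙*182 = -91/3 ≈ -30.333)
t(q) = -18 - 9*q (t(q) = -9*(2 + q) = -18 - 9*q)
t(41/174 + 347/f)/583795 = (-18 - 9*(41/174 + 347/(-91/3)))/583795 = (-18 - 9*(41*(1/174) + 347*(-3/91)))*(1/583795) = (-18 - 9*(41/174 - 1041/91))*(1/583795) = (-18 - 9*(-177403/15834))*(1/583795) = (-18 + 532209/5278)*(1/583795) = (437205/5278)*(1/583795) = 87441/616254002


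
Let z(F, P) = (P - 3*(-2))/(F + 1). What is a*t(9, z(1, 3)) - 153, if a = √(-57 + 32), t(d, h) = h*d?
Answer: -153 + 405*I/2 ≈ -153.0 + 202.5*I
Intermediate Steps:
z(F, P) = (6 + P)/(1 + F) (z(F, P) = (P + 6)/(1 + F) = (6 + P)/(1 + F))
t(d, h) = d*h
a = 5*I (a = √(-25) = 5*I ≈ 5.0*I)
a*t(9, z(1, 3)) - 153 = (5*I)*(9*((6 + 3)/(1 + 1))) - 153 = (5*I)*(9*(9/2)) - 153 = (5*I)*(81/2) - 153 = 405*I/2 - 153 = -153 + 405*I/2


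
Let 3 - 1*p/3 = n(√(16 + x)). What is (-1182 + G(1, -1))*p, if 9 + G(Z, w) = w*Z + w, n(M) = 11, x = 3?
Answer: 28632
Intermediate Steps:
p = -24 (p = 9 - 3*11 = 9 - 33 = -24)
G(Z, w) = -9 + w + Z*w (G(Z, w) = -9 + (w*Z + w) = -9 + (Z*w + w) = -9 + (w + Z*w) = -9 + w + Z*w)
(-1182 + G(1, -1))*p = (-1182 + (-9 - 1 + 1*(-1)))*(-24) = (-1182 + (-9 - 1 - 1))*(-24) = (-1182 - 11)*(-24) = -1193*(-24) = 28632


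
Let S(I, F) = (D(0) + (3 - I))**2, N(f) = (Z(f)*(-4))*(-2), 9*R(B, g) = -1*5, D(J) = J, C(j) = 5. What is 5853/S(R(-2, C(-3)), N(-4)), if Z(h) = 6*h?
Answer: 474093/1024 ≈ 462.98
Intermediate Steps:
R(B, g) = -5/9 (R(B, g) = (-1*5)/9 = (1/9)*(-5) = -5/9)
N(f) = 48*f (N(f) = ((6*f)*(-4))*(-2) = -24*f*(-2) = 48*f)
S(I, F) = (3 - I)**2 (S(I, F) = (0 + (3 - I))**2 = (3 - I)**2)
5853/S(R(-2, C(-3)), N(-4)) = 5853/((3 - 1*(-5/9))**2) = 5853/((3 + 5/9)**2) = 5853/((32/9)**2) = 5853/(1024/81) = 5853*(81/1024) = 474093/1024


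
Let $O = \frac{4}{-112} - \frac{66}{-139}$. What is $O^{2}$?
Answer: $\frac{2920681}{15147664} \approx 0.19281$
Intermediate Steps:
$O = \frac{1709}{3892}$ ($O = 4 \left(- \frac{1}{112}\right) - - \frac{66}{139} = - \frac{1}{28} + \frac{66}{139} = \frac{1709}{3892} \approx 0.43911$)
$O^{2} = \left(\frac{1709}{3892}\right)^{2} = \frac{2920681}{15147664}$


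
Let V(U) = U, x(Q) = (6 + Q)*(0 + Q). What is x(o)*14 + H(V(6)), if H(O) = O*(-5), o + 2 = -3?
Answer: -100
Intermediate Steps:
o = -5 (o = -2 - 3 = -5)
x(Q) = Q*(6 + Q) (x(Q) = (6 + Q)*Q = Q*(6 + Q))
H(O) = -5*O
x(o)*14 + H(V(6)) = -5*(6 - 5)*14 - 5*6 = -5*1*14 - 30 = -5*14 - 30 = -70 - 30 = -100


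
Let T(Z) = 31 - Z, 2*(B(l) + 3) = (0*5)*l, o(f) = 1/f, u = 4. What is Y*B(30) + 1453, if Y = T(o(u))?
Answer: 5443/4 ≈ 1360.8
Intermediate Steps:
o(f) = 1/f
B(l) = -3 (B(l) = -3 + ((0*5)*l)/2 = -3 + (0*l)/2 = -3 + (1/2)*0 = -3 + 0 = -3)
Y = 123/4 (Y = 31 - 1/4 = 123/4 ≈ 30.750)
Y*B(30) + 1453 = (123/4)*(-3) + 1453 = -369/4 + 1453 = 5443/4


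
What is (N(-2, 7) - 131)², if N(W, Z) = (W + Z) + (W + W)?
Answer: 16900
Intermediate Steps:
N(W, Z) = Z + 3*W (N(W, Z) = (W + Z) + 2*W = Z + 3*W)
(N(-2, 7) - 131)² = ((7 + 3*(-2)) - 131)² = ((7 - 6) - 131)² = (1 - 131)² = (-130)² = 16900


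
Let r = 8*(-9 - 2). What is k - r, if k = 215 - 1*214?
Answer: 89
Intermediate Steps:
r = -88 (r = 8*(-11) = -88)
k = 1 (k = 215 - 214 = 1)
k - r = 1 - 1*(-88) = 1 + 88 = 89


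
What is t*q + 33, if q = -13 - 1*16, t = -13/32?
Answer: 1433/32 ≈ 44.781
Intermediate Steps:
t = -13/32 (t = -13*1/32 = -13/32 ≈ -0.40625)
q = -29 (q = -13 - 16 = -29)
t*q + 33 = -13/32*(-29) + 33 = 377/32 + 33 = 1433/32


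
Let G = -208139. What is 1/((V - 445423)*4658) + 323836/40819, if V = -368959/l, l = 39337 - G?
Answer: 2027766473929004246/255596659124793377 ≈ 7.9335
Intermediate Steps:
l = 247476 (l = 39337 - 1*(-208139) = 39337 + 208139 = 247476)
V = -8999/6036 (V = -368959/247476 = -368959*1/247476 = -8999/6036 ≈ -1.4909)
1/((V - 445423)*4658) + 323836/40819 = 1/(-8999/6036 - 445423*4658) + 323836/40819 = (1/4658)/(-2688582227/6036) + 323836*(1/40819) = -6036/2688582227*1/4658 + 323836/40819 = -3018/6261708006683 + 323836/40819 = 2027766473929004246/255596659124793377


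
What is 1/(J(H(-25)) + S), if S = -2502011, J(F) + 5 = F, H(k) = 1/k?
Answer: -25/62550401 ≈ -3.9968e-7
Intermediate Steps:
J(F) = -5 + F
1/(J(H(-25)) + S) = 1/((-5 + 1/(-25)) - 2502011) = 1/((-5 - 1/25) - 2502011) = 1/(-126/25 - 2502011) = 1/(-62550401/25) = -25/62550401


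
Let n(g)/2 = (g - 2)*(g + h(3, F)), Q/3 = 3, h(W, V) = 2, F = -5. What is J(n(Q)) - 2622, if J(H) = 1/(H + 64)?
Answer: -571595/218 ≈ -2622.0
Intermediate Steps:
Q = 9 (Q = 3*3 = 9)
n(g) = 2*(-2 + g)*(2 + g) (n(g) = 2*((g - 2)*(g + 2)) = 2*((-2 + g)*(2 + g)) = 2*(-2 + g)*(2 + g))
J(H) = 1/(64 + H)
J(n(Q)) - 2622 = 1/(64 + (-8 + 2*9²)) - 2622 = 1/(64 + (-8 + 2*81)) - 2622 = 1/(64 + (-8 + 162)) - 2622 = 1/(64 + 154) - 2622 = 1/218 - 2622 = -571595/218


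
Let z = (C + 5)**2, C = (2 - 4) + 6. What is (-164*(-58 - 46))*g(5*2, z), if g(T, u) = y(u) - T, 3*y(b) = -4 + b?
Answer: 801632/3 ≈ 2.6721e+5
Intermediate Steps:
y(b) = -4/3 + b/3 (y(b) = (-4 + b)/3 = -4/3 + b/3)
C = 4 (C = -2 + 6 = 4)
z = 81 (z = (4 + 5)**2 = 9**2 = 81)
g(T, u) = -4/3 - T + u/3 (g(T, u) = (-4/3 + u/3) - T = -4/3 - T + u/3)
(-164*(-58 - 46))*g(5*2, z) = (-164*(-58 - 46))*(-4/3 - 5*2 + (1/3)*81) = (-164*(-104))*(-4/3 - 1*10 + 27) = 17056*(-4/3 - 10 + 27) = 17056*(47/3) = 801632/3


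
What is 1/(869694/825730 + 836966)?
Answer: 412865/345554402437 ≈ 1.1948e-6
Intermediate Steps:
1/(869694/825730 + 836966) = 1/(869694*(1/825730) + 836966) = 1/(434847/412865 + 836966) = 1/(345554402437/412865) = 412865/345554402437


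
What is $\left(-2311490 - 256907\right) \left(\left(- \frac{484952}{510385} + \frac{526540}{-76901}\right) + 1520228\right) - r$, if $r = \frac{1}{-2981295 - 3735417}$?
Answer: $- \frac{1029331515932223348131407400107}{263625014370882120} \approx -3.9045 \cdot 10^{12}$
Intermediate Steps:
$r = - \frac{1}{6716712}$ ($r = \frac{1}{-6716712} = - \frac{1}{6716712} \approx -1.4888 \cdot 10^{-7}$)
$\left(-2311490 - 256907\right) \left(\left(- \frac{484952}{510385} + \frac{526540}{-76901}\right) + 1520228\right) - r = \left(-2311490 - 256907\right) \left(\left(- \frac{484952}{510385} + \frac{526540}{-76901}\right) + 1520228\right) - - \frac{1}{6716712} = - 2568397 \left(\left(\left(-484952\right) \frac{1}{510385} + 526540 \left(- \frac{1}{76901}\right)\right) + 1520228\right) + \frac{1}{6716712} = - 2568397 \left(\left(- \frac{484952}{510385} - \frac{526540}{76901}\right) + 1520228\right) + \frac{1}{6716712} = - 2568397 \left(- \frac{306031411652}{39249116885} + 1520228\right) + \frac{1}{6716712} = \left(-2568397\right) \frac{59667300432438128}{39249116885} + \frac{1}{6716712} = - \frac{153249315428772790640816}{39249116885} + \frac{1}{6716712} = - \frac{1029331515932223348131407400107}{263625014370882120}$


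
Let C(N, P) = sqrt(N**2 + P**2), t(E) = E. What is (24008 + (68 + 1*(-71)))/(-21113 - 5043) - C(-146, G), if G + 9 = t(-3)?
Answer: -24005/26156 - 2*sqrt(5365) ≈ -147.41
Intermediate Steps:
G = -12 (G = -9 - 3 = -12)
(24008 + (68 + 1*(-71)))/(-21113 - 5043) - C(-146, G) = (24008 + (68 + 1*(-71)))/(-21113 - 5043) - sqrt((-146)**2 + (-12)**2) = (24008 + (68 - 71))/(-26156) - sqrt(21316 + 144) = (24008 - 3)*(-1/26156) - sqrt(21460) = 24005*(-1/26156) - 2*sqrt(5365) = -24005/26156 - 2*sqrt(5365)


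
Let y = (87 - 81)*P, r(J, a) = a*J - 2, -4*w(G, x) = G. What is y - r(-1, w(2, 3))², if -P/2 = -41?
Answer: 1959/4 ≈ 489.75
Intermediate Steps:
P = 82 (P = -2*(-41) = 82)
w(G, x) = -G/4
r(J, a) = -2 + J*a (r(J, a) = J*a - 2 = -2 + J*a)
y = 492 (y = (87 - 81)*82 = 6*82 = 492)
y - r(-1, w(2, 3))² = 492 - (-2 - (-1)*2/4)² = 492 - (-2 - 1*(-½))² = 492 - (-2 + ½)² = 492 - (-3/2)² = 492 - 1*9/4 = 492 - 9/4 = 1959/4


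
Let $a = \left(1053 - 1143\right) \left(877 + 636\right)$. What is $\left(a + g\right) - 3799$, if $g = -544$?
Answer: $-140513$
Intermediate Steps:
$a = -136170$ ($a = \left(-90\right) 1513 = -136170$)
$\left(a + g\right) - 3799 = \left(-136170 - 544\right) - 3799 = -136714 - 3799 = -140513$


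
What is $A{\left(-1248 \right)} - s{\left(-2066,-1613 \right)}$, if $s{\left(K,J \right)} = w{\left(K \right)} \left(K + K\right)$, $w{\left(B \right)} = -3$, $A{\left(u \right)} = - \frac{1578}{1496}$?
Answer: $- \frac{9272997}{748} \approx -12397.0$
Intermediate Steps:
$A{\left(u \right)} = - \frac{789}{748}$ ($A{\left(u \right)} = \left(-1578\right) \frac{1}{1496} = - \frac{789}{748}$)
$s{\left(K,J \right)} = - 6 K$ ($s{\left(K,J \right)} = - 3 \left(K + K\right) = - 3 \cdot 2 K = - 6 K$)
$A{\left(-1248 \right)} - s{\left(-2066,-1613 \right)} = - \frac{789}{748} - \left(-6\right) \left(-2066\right) = - \frac{789}{748} - 12396 = - \frac{9272997}{748}$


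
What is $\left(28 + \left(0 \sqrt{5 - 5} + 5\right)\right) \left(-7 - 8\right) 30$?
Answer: $-14850$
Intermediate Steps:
$\left(28 + \left(0 \sqrt{5 - 5} + 5\right)\right) \left(-7 - 8\right) 30 = \left(28 + \left(0 \sqrt{0} + 5\right)\right) \left(-15\right) 30 = \left(28 + \left(0 \cdot 0 + 5\right)\right) \left(-15\right) 30 = \left(28 + \left(0 + 5\right)\right) \left(-15\right) 30 = \left(28 + 5\right) \left(-15\right) 30 = 33 \left(-15\right) 30 = \left(-495\right) 30 = -14850$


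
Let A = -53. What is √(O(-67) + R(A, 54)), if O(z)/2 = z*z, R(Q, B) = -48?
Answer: √8930 ≈ 94.499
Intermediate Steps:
O(z) = 2*z² (O(z) = 2*(z*z) = 2*z²)
√(O(-67) + R(A, 54)) = √(2*(-67)² - 48) = √(2*4489 - 48) = √(8978 - 48) = √8930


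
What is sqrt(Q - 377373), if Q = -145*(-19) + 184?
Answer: I*sqrt(374434) ≈ 611.91*I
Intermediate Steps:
Q = 2939 (Q = 2755 + 184 = 2939)
sqrt(Q - 377373) = sqrt(2939 - 377373) = sqrt(-374434) = I*sqrt(374434)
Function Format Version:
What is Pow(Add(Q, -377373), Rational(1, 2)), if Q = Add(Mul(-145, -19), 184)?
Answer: Mul(I, Pow(374434, Rational(1, 2))) ≈ Mul(611.91, I)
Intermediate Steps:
Q = 2939 (Q = Add(2755, 184) = 2939)
Pow(Add(Q, -377373), Rational(1, 2)) = Pow(Add(2939, -377373), Rational(1, 2)) = Pow(-374434, Rational(1, 2)) = Mul(I, Pow(374434, Rational(1, 2)))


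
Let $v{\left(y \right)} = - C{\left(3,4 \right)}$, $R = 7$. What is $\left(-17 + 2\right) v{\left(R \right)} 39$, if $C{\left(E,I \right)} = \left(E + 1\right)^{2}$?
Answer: $9360$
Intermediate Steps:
$C{\left(E,I \right)} = \left(1 + E\right)^{2}$
$v{\left(y \right)} = -16$ ($v{\left(y \right)} = - \left(1 + 3\right)^{2} = - 4^{2} = \left(-1\right) 16 = -16$)
$\left(-17 + 2\right) v{\left(R \right)} 39 = \left(-17 + 2\right) \left(-16\right) 39 = \left(-15\right) \left(-16\right) 39 = 240 \cdot 39 = 9360$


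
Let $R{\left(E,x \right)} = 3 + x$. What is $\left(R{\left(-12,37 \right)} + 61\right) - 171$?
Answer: $-70$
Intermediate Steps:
$\left(R{\left(-12,37 \right)} + 61\right) - 171 = \left(\left(3 + 37\right) + 61\right) - 171 = \left(40 + 61\right) - 171 = 101 - 171 = -70$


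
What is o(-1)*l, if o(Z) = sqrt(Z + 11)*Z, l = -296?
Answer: 296*sqrt(10) ≈ 936.03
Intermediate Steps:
o(Z) = Z*sqrt(11 + Z) (o(Z) = sqrt(11 + Z)*Z = Z*sqrt(11 + Z))
o(-1)*l = -sqrt(11 - 1)*(-296) = -sqrt(10)*(-296) = 296*sqrt(10)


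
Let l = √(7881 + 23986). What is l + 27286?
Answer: 27286 + √31867 ≈ 27465.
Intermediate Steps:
l = √31867 ≈ 178.51
l + 27286 = √31867 + 27286 = 27286 + √31867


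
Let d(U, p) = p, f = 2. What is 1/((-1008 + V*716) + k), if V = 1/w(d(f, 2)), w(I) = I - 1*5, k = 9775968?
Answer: 3/29324164 ≈ 1.0230e-7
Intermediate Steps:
w(I) = -5 + I (w(I) = I - 5 = -5 + I)
V = -⅓ (V = 1/(-5 + 2) = 1/(-3) = -⅓ ≈ -0.33333)
1/((-1008 + V*716) + k) = 1/((-1008 - ⅓*716) + 9775968) = 1/((-1008 - 716/3) + 9775968) = 1/(-3740/3 + 9775968) = 1/(29324164/3) = 3/29324164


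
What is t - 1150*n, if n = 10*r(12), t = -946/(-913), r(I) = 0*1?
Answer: 86/83 ≈ 1.0361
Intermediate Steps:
r(I) = 0
t = 86/83 (t = -946*(-1/913) = 86/83 ≈ 1.0361)
n = 0 (n = 10*0 = 0)
t - 1150*n = 86/83 - 1150*0 = 86/83 + 0 = 86/83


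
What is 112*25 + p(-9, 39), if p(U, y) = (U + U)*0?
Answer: 2800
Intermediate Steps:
p(U, y) = 0 (p(U, y) = (2*U)*0 = 0)
112*25 + p(-9, 39) = 112*25 + 0 = 2800 + 0 = 2800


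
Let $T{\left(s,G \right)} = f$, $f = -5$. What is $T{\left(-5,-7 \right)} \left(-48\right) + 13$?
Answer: $253$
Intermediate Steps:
$T{\left(s,G \right)} = -5$
$T{\left(-5,-7 \right)} \left(-48\right) + 13 = \left(-5\right) \left(-48\right) + 13 = 240 + 13 = 253$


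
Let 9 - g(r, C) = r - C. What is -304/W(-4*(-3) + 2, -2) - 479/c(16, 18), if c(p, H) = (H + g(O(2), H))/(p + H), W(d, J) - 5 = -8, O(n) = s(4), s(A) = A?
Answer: -36394/123 ≈ -295.89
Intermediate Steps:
O(n) = 4
W(d, J) = -3 (W(d, J) = 5 - 8 = -3)
g(r, C) = 9 + C - r (g(r, C) = 9 - (r - C) = 9 + (C - r) = 9 + C - r)
c(p, H) = (5 + 2*H)/(H + p) (c(p, H) = (H + (9 + H - 1*4))/(p + H) = (H + (9 + H - 4))/(H + p) = (H + (5 + H))/(H + p) = (5 + 2*H)/(H + p))
-304/W(-4*(-3) + 2, -2) - 479/c(16, 18) = -304/(-3) - 479*(18 + 16)/(5 + 2*18) = -304*(-⅓) - 479*34/(5 + 36) = 304/3 - 479/((1/34)*41) = 304/3 - 479/41/34 = 304/3 - 479*34/41 = 304/3 - 16286/41 = -36394/123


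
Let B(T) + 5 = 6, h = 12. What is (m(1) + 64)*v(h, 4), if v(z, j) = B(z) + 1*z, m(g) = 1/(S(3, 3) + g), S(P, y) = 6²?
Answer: 30797/37 ≈ 832.35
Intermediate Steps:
B(T) = 1 (B(T) = -5 + 6 = 1)
S(P, y) = 36
m(g) = 1/(36 + g)
v(z, j) = 1 + z (v(z, j) = 1 + 1*z = 1 + z)
(m(1) + 64)*v(h, 4) = (1/(36 + 1) + 64)*(1 + 12) = (1/37 + 64)*13 = (2369/37)*13 = 30797/37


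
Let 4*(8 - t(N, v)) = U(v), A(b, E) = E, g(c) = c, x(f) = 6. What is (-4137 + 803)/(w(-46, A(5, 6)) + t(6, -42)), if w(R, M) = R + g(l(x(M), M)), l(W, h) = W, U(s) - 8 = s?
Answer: 6668/47 ≈ 141.87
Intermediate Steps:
U(s) = 8 + s
t(N, v) = 6 - v/4 (t(N, v) = 8 - (8 + v)/4 = 8 + (-2 - v/4) = 6 - v/4)
w(R, M) = 6 + R (w(R, M) = R + 6 = 6 + R)
(-4137 + 803)/(w(-46, A(5, 6)) + t(6, -42)) = (-4137 + 803)/((6 - 46) + (6 - ¼*(-42))) = -3334/(-40 + (6 + 21/2)) = -3334/(-40 + 33/2) = -3334/(-47/2) = -3334*(-2/47) = 6668/47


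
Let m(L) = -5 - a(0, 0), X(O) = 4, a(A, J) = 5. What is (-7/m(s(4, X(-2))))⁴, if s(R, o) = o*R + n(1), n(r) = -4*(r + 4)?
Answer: 2401/10000 ≈ 0.24010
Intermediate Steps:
n(r) = -16 - 4*r (n(r) = -4*(4 + r) = -16 - 4*r)
s(R, o) = -20 + R*o (s(R, o) = o*R + (-16 - 4*1) = R*o + (-16 - 4) = R*o - 20 = -20 + R*o)
m(L) = -10 (m(L) = -5 - 1*5 = -5 - 5 = -10)
(-7/m(s(4, X(-2))))⁴ = (-7/(-10))⁴ = (-7*(-⅒))⁴ = (7/10)⁴ = 2401/10000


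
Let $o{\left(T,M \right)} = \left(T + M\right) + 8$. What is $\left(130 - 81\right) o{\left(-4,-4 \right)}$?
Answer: $0$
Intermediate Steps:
$o{\left(T,M \right)} = 8 + M + T$ ($o{\left(T,M \right)} = \left(M + T\right) + 8 = 8 + M + T$)
$\left(130 - 81\right) o{\left(-4,-4 \right)} = \left(130 - 81\right) \left(8 - 4 - 4\right) = 49 \cdot 0 = 0$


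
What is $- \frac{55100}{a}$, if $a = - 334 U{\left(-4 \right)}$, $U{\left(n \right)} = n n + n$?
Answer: $\frac{13775}{1002} \approx 13.747$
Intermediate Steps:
$U{\left(n \right)} = n + n^{2}$ ($U{\left(n \right)} = n^{2} + n = n + n^{2}$)
$a = -4008$ ($a = - 334 \left(- 4 \left(1 - 4\right)\right) = - 334 \left(\left(-4\right) \left(-3\right)\right) = \left(-334\right) 12 = -4008$)
$- \frac{55100}{a} = - \frac{55100}{-4008} = \left(-55100\right) \left(- \frac{1}{4008}\right) = \frac{13775}{1002}$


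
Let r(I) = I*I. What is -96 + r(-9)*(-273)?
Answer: -22209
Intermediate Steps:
r(I) = I**2
-96 + r(-9)*(-273) = -96 + (-9)**2*(-273) = -96 + 81*(-273) = -96 - 22113 = -22209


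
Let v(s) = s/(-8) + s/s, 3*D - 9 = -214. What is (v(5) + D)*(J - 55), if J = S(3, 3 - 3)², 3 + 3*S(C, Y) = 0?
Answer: 14679/4 ≈ 3669.8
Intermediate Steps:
D = -205/3 (D = 3 + (⅓)*(-214) = 3 - 214/3 = -205/3 ≈ -68.333)
S(C, Y) = -1 (S(C, Y) = -1 + (⅓)*0 = -1 + 0 = -1)
J = 1 (J = (-1)² = 1)
v(s) = 1 - s/8 (v(s) = s*(-⅛) + 1 = -s/8 + 1 = 1 - s/8)
(v(5) + D)*(J - 55) = ((1 - ⅛*5) - 205/3)*(1 - 55) = ((1 - 5/8) - 205/3)*(-54) = (3/8 - 205/3)*(-54) = -1631/24*(-54) = 14679/4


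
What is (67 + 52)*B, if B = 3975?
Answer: 473025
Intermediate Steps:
(67 + 52)*B = (67 + 52)*3975 = 119*3975 = 473025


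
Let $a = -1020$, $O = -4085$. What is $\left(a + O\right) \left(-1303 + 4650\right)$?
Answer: $-17086435$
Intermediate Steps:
$\left(a + O\right) \left(-1303 + 4650\right) = \left(-1020 - 4085\right) \left(-1303 + 4650\right) = \left(-5105\right) 3347 = -17086435$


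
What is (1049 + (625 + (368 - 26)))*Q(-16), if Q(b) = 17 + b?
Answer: 2016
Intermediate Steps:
(1049 + (625 + (368 - 26)))*Q(-16) = (1049 + (625 + (368 - 26)))*(17 - 16) = (1049 + (625 + 342))*1 = (1049 + 967)*1 = 2016*1 = 2016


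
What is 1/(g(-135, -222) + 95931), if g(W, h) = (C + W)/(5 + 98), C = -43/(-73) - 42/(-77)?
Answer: 82709/7934249585 ≈ 1.0424e-5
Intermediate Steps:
C = 911/803 (C = -43*(-1/73) - 42*(-1/77) = 43/73 + 6/11 = 911/803 ≈ 1.1345)
g(W, h) = 911/82709 + W/103 (g(W, h) = (911/803 + W)/(5 + 98) = (911/803 + W)/103 = (911/803 + W)*(1/103) = 911/82709 + W/103)
1/(g(-135, -222) + 95931) = 1/((911/82709 + (1/103)*(-135)) + 95931) = 1/((911/82709 - 135/103) + 95931) = 1/(-107494/82709 + 95931) = 1/(7934249585/82709) = 82709/7934249585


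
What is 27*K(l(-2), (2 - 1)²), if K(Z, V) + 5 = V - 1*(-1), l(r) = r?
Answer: -81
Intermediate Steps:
K(Z, V) = -4 + V (K(Z, V) = -5 + (V - 1*(-1)) = -5 + (V + 1) = -5 + (1 + V) = -4 + V)
27*K(l(-2), (2 - 1)²) = 27*(-4 + (2 - 1)²) = 27*(-4 + 1²) = 27*(-4 + 1) = 27*(-3) = -81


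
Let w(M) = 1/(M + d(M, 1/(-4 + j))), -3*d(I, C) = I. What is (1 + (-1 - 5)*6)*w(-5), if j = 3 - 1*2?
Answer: 21/2 ≈ 10.500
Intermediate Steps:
j = 1 (j = 3 - 2 = 1)
d(I, C) = -I/3
w(M) = 3/(2*M) (w(M) = 1/(M - M/3) = 1/(2*M/3) = 3/(2*M))
(1 + (-1 - 5)*6)*w(-5) = (1 + (-1 - 5)*6)*((3/2)/(-5)) = (1 - 6*6)*((3/2)*(-⅕)) = (1 - 36)*(-3/10) = -35*(-3/10) = 21/2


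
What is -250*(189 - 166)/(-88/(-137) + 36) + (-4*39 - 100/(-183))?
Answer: -28696721/91866 ≈ -312.38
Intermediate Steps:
-250*(189 - 166)/(-88/(-137) + 36) + (-4*39 - 100/(-183)) = -5750/(-88*(-1/137) + 36) + (-156 - 100*(-1)/183) = -5750/(88/137 + 36) + (-156 - 1*(-100/183)) = -5750/5020/137 + (-156 + 100/183) = -5750*137/5020 - 28448/183 = -250*3151/5020 - 28448/183 = -78775/502 - 28448/183 = -28696721/91866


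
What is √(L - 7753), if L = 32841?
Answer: 112*√2 ≈ 158.39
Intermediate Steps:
√(L - 7753) = √(32841 - 7753) = √25088 = 112*√2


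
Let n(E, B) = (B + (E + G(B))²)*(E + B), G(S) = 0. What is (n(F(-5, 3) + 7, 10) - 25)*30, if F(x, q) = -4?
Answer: 6660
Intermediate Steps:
n(E, B) = (B + E)*(B + E²) (n(E, B) = (B + (E + 0)²)*(E + B) = (B + E²)*(B + E) = (B + E)*(B + E²))
(n(F(-5, 3) + 7, 10) - 25)*30 = ((10² + (-4 + 7)³ + 10*(-4 + 7) + 10*(-4 + 7)²) - 25)*30 = ((100 + 3³ + 10*3 + 10*3²) - 25)*30 = ((100 + 27 + 30 + 10*9) - 25)*30 = ((100 + 27 + 30 + 90) - 25)*30 = (247 - 25)*30 = 222*30 = 6660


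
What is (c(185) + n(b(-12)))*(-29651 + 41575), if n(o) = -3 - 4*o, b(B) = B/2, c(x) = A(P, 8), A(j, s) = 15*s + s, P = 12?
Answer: 1776676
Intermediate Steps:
A(j, s) = 16*s
c(x) = 128 (c(x) = 16*8 = 128)
b(B) = B/2 (b(B) = B*(1/2) = B/2)
(c(185) + n(b(-12)))*(-29651 + 41575) = (128 + (-3 - 2*(-12)))*(-29651 + 41575) = (128 + (-3 - 4*(-6)))*11924 = (128 + (-3 + 24))*11924 = (128 + 21)*11924 = 149*11924 = 1776676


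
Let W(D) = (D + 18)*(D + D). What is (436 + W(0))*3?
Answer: 1308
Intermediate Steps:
W(D) = 2*D*(18 + D) (W(D) = (18 + D)*(2*D) = 2*D*(18 + D))
(436 + W(0))*3 = (436 + 2*0*(18 + 0))*3 = (436 + 2*0*18)*3 = (436 + 0)*3 = 436*3 = 1308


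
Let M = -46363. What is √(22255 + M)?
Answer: 14*I*√123 ≈ 155.27*I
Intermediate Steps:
√(22255 + M) = √(22255 - 46363) = √(-24108) = 14*I*√123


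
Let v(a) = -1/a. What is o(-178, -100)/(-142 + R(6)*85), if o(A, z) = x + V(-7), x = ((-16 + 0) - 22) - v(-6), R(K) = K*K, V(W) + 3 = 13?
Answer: -169/17508 ≈ -0.0096527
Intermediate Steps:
V(W) = 10 (V(W) = -3 + 13 = 10)
R(K) = K²
x = -229/6 (x = ((-16 + 0) - 22) - (-1)/(-6) = (-16 - 22) - (-1)*(-1)/6 = -38 - 1*⅙ = -38 - ⅙ = -229/6 ≈ -38.167)
o(A, z) = -169/6 (o(A, z) = -229/6 + 10 = -169/6)
o(-178, -100)/(-142 + R(6)*85) = -169/(6*(-142 + 6²*85)) = -169/(6*(-142 + 36*85)) = -169/(6*(-142 + 3060)) = -169/6/2918 = -169/6*1/2918 = -169/17508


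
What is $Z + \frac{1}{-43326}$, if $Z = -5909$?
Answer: $- \frac{256013335}{43326} \approx -5909.0$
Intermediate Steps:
$Z + \frac{1}{-43326} = -5909 + \frac{1}{-43326} = -5909 - \frac{1}{43326} = - \frac{256013335}{43326}$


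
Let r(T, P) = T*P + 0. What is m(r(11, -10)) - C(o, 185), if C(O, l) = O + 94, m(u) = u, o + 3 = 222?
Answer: -423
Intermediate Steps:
o = 219 (o = -3 + 222 = 219)
r(T, P) = P*T (r(T, P) = P*T + 0 = P*T)
C(O, l) = 94 + O
m(r(11, -10)) - C(o, 185) = -10*11 - (94 + 219) = -110 - 1*313 = -110 - 313 = -423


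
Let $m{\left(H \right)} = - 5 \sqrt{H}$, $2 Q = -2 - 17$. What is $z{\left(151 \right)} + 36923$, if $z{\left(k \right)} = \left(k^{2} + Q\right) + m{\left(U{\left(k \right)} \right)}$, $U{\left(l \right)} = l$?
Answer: $\frac{119429}{2} - 5 \sqrt{151} \approx 59653.0$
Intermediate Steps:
$Q = - \frac{19}{2}$ ($Q = \frac{-2 - 17}{2} = \frac{1}{2} \left(-19\right) = - \frac{19}{2} \approx -9.5$)
$z{\left(k \right)} = - \frac{19}{2} + k^{2} - 5 \sqrt{k}$ ($z{\left(k \right)} = \left(k^{2} - \frac{19}{2}\right) - 5 \sqrt{k} = \left(- \frac{19}{2} + k^{2}\right) - 5 \sqrt{k} = - \frac{19}{2} + k^{2} - 5 \sqrt{k}$)
$z{\left(151 \right)} + 36923 = \left(- \frac{19}{2} + 151^{2} - 5 \sqrt{151}\right) + 36923 = \left(- \frac{19}{2} + 22801 - 5 \sqrt{151}\right) + 36923 = \left(\frac{45583}{2} - 5 \sqrt{151}\right) + 36923 = \frac{119429}{2} - 5 \sqrt{151}$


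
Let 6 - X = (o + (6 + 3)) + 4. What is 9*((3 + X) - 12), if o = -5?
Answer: -99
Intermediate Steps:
X = -2 (X = 6 - ((-5 + (6 + 3)) + 4) = 6 - ((-5 + 9) + 4) = 6 - (4 + 4) = 6 - 1*8 = 6 - 8 = -2)
9*((3 + X) - 12) = 9*((3 - 2) - 12) = 9*(1 - 12) = 9*(-11) = -99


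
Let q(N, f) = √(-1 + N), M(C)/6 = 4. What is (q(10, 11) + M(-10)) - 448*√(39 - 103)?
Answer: 27 - 3584*I ≈ 27.0 - 3584.0*I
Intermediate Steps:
M(C) = 24 (M(C) = 6*4 = 24)
(q(10, 11) + M(-10)) - 448*√(39 - 103) = (√(-1 + 10) + 24) - 448*√(39 - 103) = (√9 + 24) - 3584*I = (3 + 24) - 3584*I = 27 - 3584*I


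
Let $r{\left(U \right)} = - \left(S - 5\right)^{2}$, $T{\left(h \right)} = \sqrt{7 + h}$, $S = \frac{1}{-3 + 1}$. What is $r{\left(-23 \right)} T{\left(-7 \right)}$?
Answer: $0$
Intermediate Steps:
$S = - \frac{1}{2}$ ($S = \frac{1}{-2} = - \frac{1}{2} \approx -0.5$)
$r{\left(U \right)} = - \frac{121}{4}$ ($r{\left(U \right)} = - \left(- \frac{1}{2} - 5\right)^{2} = - \left(- \frac{11}{2}\right)^{2} = \left(-1\right) \frac{121}{4} = - \frac{121}{4}$)
$r{\left(-23 \right)} T{\left(-7 \right)} = - \frac{121 \sqrt{7 - 7}}{4} = - \frac{121 \sqrt{0}}{4} = \left(- \frac{121}{4}\right) 0 = 0$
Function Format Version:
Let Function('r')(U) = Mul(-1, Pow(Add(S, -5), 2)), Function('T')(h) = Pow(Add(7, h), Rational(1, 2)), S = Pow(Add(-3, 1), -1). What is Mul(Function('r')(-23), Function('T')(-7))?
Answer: 0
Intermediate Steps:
S = Rational(-1, 2) (S = Pow(-2, -1) = Rational(-1, 2) ≈ -0.50000)
Function('r')(U) = Rational(-121, 4) (Function('r')(U) = Mul(-1, Pow(Add(Rational(-1, 2), -5), 2)) = Mul(-1, Pow(Rational(-11, 2), 2)) = Mul(-1, Rational(121, 4)) = Rational(-121, 4))
Mul(Function('r')(-23), Function('T')(-7)) = Mul(Rational(-121, 4), Pow(Add(7, -7), Rational(1, 2))) = Mul(Rational(-121, 4), Pow(0, Rational(1, 2))) = Mul(Rational(-121, 4), 0) = 0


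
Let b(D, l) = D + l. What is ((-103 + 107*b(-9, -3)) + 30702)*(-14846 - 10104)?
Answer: -731409250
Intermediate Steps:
((-103 + 107*b(-9, -3)) + 30702)*(-14846 - 10104) = ((-103 + 107*(-9 - 3)) + 30702)*(-14846 - 10104) = ((-103 + 107*(-12)) + 30702)*(-24950) = ((-103 - 1284) + 30702)*(-24950) = (-1387 + 30702)*(-24950) = 29315*(-24950) = -731409250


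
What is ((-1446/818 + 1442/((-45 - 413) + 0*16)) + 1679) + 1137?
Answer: 263288920/93661 ≈ 2811.1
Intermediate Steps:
((-1446/818 + 1442/((-45 - 413) + 0*16)) + 1679) + 1137 = ((-1446*1/818 + 1442/(-458 + 0)) + 1679) + 1137 = ((-723/409 + 1442/(-458)) + 1679) + 1137 = ((-723/409 + 1442*(-1/458)) + 1679) + 1137 = ((-723/409 - 721/229) + 1679) + 1137 = (-460456/93661 + 1679) + 1137 = 156796363/93661 + 1137 = 263288920/93661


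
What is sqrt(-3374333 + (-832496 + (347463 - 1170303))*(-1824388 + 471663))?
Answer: sqrt(2239211016267) ≈ 1.4964e+6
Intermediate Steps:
sqrt(-3374333 + (-832496 + (347463 - 1170303))*(-1824388 + 471663)) = sqrt(-3374333 + (-832496 - 822840)*(-1352725)) = sqrt(-3374333 - 1655336*(-1352725)) = sqrt(-3374333 + 2239214390600) = sqrt(2239211016267)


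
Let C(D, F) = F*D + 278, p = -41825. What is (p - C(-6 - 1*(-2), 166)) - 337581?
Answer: -379020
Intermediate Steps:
C(D, F) = 278 + D*F (C(D, F) = D*F + 278 = 278 + D*F)
(p - C(-6 - 1*(-2), 166)) - 337581 = (-41825 - (278 + (-6 - 1*(-2))*166)) - 337581 = (-41825 - (278 + (-6 + 2)*166)) - 337581 = (-41825 - (278 - 4*166)) - 337581 = (-41825 - (278 - 664)) - 337581 = (-41825 - 1*(-386)) - 337581 = (-41825 + 386) - 337581 = -41439 - 337581 = -379020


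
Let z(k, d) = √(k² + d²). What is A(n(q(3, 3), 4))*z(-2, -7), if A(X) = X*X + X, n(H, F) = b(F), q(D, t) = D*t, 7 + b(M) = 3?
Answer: 12*√53 ≈ 87.361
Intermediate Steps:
z(k, d) = √(d² + k²)
b(M) = -4 (b(M) = -7 + 3 = -4)
n(H, F) = -4
A(X) = X + X² (A(X) = X² + X = X + X²)
A(n(q(3, 3), 4))*z(-2, -7) = (-4*(1 - 4))*√((-7)² + (-2)²) = (-4*(-3))*√(49 + 4) = 12*√53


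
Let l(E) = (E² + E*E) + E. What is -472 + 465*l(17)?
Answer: 276203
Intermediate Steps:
l(E) = E + 2*E² (l(E) = (E² + E²) + E = 2*E² + E = E + 2*E²)
-472 + 465*l(17) = -472 + 465*(17*(1 + 2*17)) = -472 + 465*(17*(1 + 34)) = -472 + 465*(17*35) = -472 + 465*595 = -472 + 276675 = 276203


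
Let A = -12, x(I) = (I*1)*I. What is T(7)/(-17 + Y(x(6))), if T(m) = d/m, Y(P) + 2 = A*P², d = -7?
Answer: 1/15571 ≈ 6.4222e-5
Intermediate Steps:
x(I) = I² (x(I) = I*I = I²)
Y(P) = -2 - 12*P²
T(m) = -7/m
T(7)/(-17 + Y(x(6))) = (-7/7)/(-17 + (-2 - 12*(6²)²)) = (-7*⅐)/(-17 + (-2 - 12*36²)) = -1/(-17 + (-2 - 12*1296)) = -1/(-17 + (-2 - 15552)) = -1/(-17 - 15554) = -1/(-15571) = -1*(-1/15571) = 1/15571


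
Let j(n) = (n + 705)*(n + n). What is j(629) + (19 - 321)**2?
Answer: 1769376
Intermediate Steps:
j(n) = 2*n*(705 + n) (j(n) = (705 + n)*(2*n) = 2*n*(705 + n))
j(629) + (19 - 321)**2 = 2*629*(705 + 629) + (19 - 321)**2 = 2*629*1334 + (-302)**2 = 1678172 + 91204 = 1769376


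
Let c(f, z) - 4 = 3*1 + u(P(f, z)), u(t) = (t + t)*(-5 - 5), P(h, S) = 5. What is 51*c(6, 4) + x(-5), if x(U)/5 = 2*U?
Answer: -4793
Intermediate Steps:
x(U) = 10*U (x(U) = 5*(2*U) = 10*U)
u(t) = -20*t (u(t) = (2*t)*(-10) = -20*t)
c(f, z) = -93 (c(f, z) = 4 + (3*1 - 20*5) = 4 + (3 - 100) = 4 - 97 = -93)
51*c(6, 4) + x(-5) = 51*(-93) + 10*(-5) = -4743 - 50 = -4793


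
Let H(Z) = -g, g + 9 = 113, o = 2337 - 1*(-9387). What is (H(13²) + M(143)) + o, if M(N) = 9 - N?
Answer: 11486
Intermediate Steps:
o = 11724 (o = 2337 + 9387 = 11724)
g = 104 (g = -9 + 113 = 104)
H(Z) = -104 (H(Z) = -1*104 = -104)
(H(13²) + M(143)) + o = (-104 + (9 - 1*143)) + 11724 = (-104 + (9 - 143)) + 11724 = (-104 - 134) + 11724 = -238 + 11724 = 11486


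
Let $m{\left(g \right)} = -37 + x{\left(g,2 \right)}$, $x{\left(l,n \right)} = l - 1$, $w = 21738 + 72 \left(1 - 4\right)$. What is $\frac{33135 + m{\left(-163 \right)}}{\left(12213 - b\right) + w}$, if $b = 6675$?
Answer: $\frac{499}{410} \approx 1.2171$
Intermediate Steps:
$w = 21522$ ($w = 21738 + 72 \left(-3\right) = 21738 - 216 = 21522$)
$x{\left(l,n \right)} = -1 + l$ ($x{\left(l,n \right)} = l - 1 = -1 + l$)
$m{\left(g \right)} = -38 + g$ ($m{\left(g \right)} = -37 + \left(-1 + g\right) = -38 + g$)
$\frac{33135 + m{\left(-163 \right)}}{\left(12213 - b\right) + w} = \frac{33135 - 201}{\left(12213 - 6675\right) + 21522} = \frac{32934}{5538 + 21522} = \frac{32934}{27060} = 32934 \cdot \frac{1}{27060} = \frac{499}{410}$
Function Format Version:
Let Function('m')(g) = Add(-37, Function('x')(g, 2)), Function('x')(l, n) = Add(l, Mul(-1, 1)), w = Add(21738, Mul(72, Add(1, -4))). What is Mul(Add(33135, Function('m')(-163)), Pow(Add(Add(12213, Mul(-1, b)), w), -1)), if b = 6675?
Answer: Rational(499, 410) ≈ 1.2171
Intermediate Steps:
w = 21522 (w = Add(21738, Mul(72, -3)) = Add(21738, -216) = 21522)
Function('x')(l, n) = Add(-1, l) (Function('x')(l, n) = Add(l, -1) = Add(-1, l))
Function('m')(g) = Add(-38, g) (Function('m')(g) = Add(-37, Add(-1, g)) = Add(-38, g))
Mul(Add(33135, Function('m')(-163)), Pow(Add(Add(12213, Mul(-1, b)), w), -1)) = Mul(Add(33135, Add(-38, -163)), Pow(Add(Add(12213, Mul(-1, 6675)), 21522), -1)) = Mul(Add(33135, -201), Pow(Add(Add(12213, -6675), 21522), -1)) = Mul(32934, Pow(Add(5538, 21522), -1)) = Mul(32934, Pow(27060, -1)) = Mul(32934, Rational(1, 27060)) = Rational(499, 410)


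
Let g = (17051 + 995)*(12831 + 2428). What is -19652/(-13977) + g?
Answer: 3848761445630/13977 ≈ 2.7536e+8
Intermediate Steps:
g = 275363914 (g = 18046*15259 = 275363914)
-19652/(-13977) + g = -19652/(-13977) + 275363914 = -19652*(-1/13977) + 275363914 = 19652/13977 + 275363914 = 3848761445630/13977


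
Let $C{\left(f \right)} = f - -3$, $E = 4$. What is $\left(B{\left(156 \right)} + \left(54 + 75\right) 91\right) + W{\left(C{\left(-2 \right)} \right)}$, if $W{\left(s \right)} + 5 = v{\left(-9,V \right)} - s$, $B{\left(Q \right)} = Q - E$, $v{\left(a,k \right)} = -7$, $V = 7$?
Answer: $11878$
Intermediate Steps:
$C{\left(f \right)} = 3 + f$ ($C{\left(f \right)} = f + 3 = 3 + f$)
$B{\left(Q \right)} = -4 + Q$ ($B{\left(Q \right)} = Q - 4 = -4 + Q$)
$W{\left(s \right)} = -12 - s$ ($W{\left(s \right)} = -5 - \left(7 + s\right) = -12 - s$)
$\left(B{\left(156 \right)} + \left(54 + 75\right) 91\right) + W{\left(C{\left(-2 \right)} \right)} = \left(\left(-4 + 156\right) + \left(54 + 75\right) 91\right) - 13 = \left(152 + 129 \cdot 91\right) - 13 = \left(152 + 11739\right) - 13 = 11891 - 13 = 11878$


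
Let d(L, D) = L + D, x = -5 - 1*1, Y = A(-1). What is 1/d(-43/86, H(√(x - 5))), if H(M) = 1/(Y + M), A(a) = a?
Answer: -7/5 + I*√11/5 ≈ -1.4 + 0.66333*I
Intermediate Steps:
Y = -1
x = -6 (x = -5 - 1 = -6)
H(M) = 1/(-1 + M)
d(L, D) = D + L
1/d(-43/86, H(√(x - 5))) = 1/(1/(-1 + √(-6 - 5)) - 43/86) = 1/(1/(-1 + √(-11)) - 43*1/86) = 1/(1/(-1 + I*√11) - ½) = 1/(-½ + 1/(-1 + I*√11))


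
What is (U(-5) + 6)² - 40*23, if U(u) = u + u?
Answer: -904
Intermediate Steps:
U(u) = 2*u
(U(-5) + 6)² - 40*23 = (2*(-5) + 6)² - 40*23 = (-10 + 6)² - 920 = (-4)² - 920 = 16 - 920 = -904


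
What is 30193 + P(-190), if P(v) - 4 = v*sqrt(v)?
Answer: 30197 - 190*I*sqrt(190) ≈ 30197.0 - 2619.0*I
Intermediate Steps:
P(v) = 4 + v**(3/2) (P(v) = 4 + v*sqrt(v) = 4 + v**(3/2))
30193 + P(-190) = 30193 + (4 + (-190)**(3/2)) = 30193 + (4 - 190*I*sqrt(190)) = 30197 - 190*I*sqrt(190)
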